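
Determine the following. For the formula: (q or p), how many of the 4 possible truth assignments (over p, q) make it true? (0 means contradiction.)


Check all 4 assignments:
p=0, q=0: 0
p=0, q=1: 1
p=1, q=0: 1
p=1, q=1: 1
Count of True = 3

3


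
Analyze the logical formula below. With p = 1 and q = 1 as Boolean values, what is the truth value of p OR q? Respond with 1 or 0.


p = 1, q = 1
Operation: p OR q
Evaluate: 1 OR 1 = 1

1


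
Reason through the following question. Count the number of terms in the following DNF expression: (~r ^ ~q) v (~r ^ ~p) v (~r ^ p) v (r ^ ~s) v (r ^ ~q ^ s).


A DNF formula is a disjunction of terms (conjunctions).
Terms are separated by v.
Counting the disjuncts: 5 terms.

5


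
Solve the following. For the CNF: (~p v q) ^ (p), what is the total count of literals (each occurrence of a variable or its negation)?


Counting literals in each clause:
Clause 1: 2 literal(s)
Clause 2: 1 literal(s)
Total = 3

3


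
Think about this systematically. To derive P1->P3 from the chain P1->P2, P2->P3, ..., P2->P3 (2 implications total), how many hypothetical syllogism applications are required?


With 2 implications in a chain connecting 3 propositions:
P1->P2, P2->P3, ..., P2->P3
Steps needed = (number of implications) - 1 = 2 - 1 = 1

1


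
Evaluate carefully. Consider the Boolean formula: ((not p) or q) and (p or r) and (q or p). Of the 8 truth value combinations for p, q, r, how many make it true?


Evaluate all 8 assignments for p, q, r:
p=0, q=0, r=0: 0
p=0, q=0, r=1: 0
p=0, q=1, r=0: 0
p=0, q=1, r=1: 1
p=1, q=0, r=0: 0
p=1, q=0, r=1: 0
p=1, q=1, r=0: 1
p=1, q=1, r=1: 1
Satisfying count = 3

3


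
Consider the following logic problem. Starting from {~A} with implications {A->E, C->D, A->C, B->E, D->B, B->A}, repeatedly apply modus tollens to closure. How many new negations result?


Initial negated facts: {~A}
Apply modus tollens to closure:
  ~A and B->A  =>  ~B
  ~B and D->B  =>  ~D
  ~D and C->D  =>  ~C
Final negated: {~A, ~B, ~C, ~D}
New negations: {~B, ~C, ~D}
Count = 3

3


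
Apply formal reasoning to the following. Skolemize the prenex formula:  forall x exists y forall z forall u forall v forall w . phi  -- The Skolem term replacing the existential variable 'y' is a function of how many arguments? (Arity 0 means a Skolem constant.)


Quantifier prefix: forall x exists y forall z forall u forall v forall w
'y' is existentially quantified at position 2.
Universal variables preceding it: x
Skolem function arity = 1

1


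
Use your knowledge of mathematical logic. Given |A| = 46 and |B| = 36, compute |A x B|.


The Cartesian product A x B contains all ordered pairs (a, b).
|A x B| = |A| * |B| = 46 * 36 = 1656

1656


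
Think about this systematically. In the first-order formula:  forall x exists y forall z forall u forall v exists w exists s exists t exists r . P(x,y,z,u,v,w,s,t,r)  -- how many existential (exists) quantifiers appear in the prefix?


Quantifier prefix: forall x exists y forall z forall u forall v exists w exists s exists t exists r
Mark each quantifier type:
  U E U U U E E E E
Universal count = 4, Existential count = 5
Asked for existential (exists) quantifiers: 5

5


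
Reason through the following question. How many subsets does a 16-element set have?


The power set of a set with n elements has 2^n elements.
|P(S)| = 2^16 = 65536

65536


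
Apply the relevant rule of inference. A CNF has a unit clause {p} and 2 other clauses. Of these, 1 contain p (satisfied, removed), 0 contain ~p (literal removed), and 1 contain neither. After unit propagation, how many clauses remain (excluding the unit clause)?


Satisfied (removed): 1
Shortened (remain): 0
Unchanged (remain): 1
Remaining = 0 + 1 = 1

1


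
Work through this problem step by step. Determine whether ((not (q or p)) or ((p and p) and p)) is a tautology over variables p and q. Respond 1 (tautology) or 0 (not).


Check all 4 assignments:
p=0, q=0: 1
p=0, q=1: 0
p=1, q=0: 1
p=1, q=1: 1
Satisfying count = 3/4.
Tautology iff count = 4: no.

0


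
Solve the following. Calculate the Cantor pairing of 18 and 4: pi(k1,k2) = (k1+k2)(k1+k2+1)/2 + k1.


k1 + k2 = 22
(k1+k2)(k1+k2+1)/2 = 22 * 23 / 2 = 253
pi = 253 + 18 = 271

271


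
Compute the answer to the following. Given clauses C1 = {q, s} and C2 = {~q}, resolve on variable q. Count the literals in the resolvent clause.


Remove q from C1 and ~q from C2.
C1 remainder: {s}
C2 remainder: {}
Union (resolvent): {s}
Resolvent has 1 literal(s).

1


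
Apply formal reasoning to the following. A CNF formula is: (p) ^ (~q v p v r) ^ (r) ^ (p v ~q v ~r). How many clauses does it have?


A CNF formula is a conjunction of clauses.
Clauses are separated by ^.
Counting the conjuncts: 4 clauses.

4


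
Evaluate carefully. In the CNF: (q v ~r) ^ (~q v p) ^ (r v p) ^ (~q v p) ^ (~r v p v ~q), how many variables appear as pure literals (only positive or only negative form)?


Check each variable for pure literal status:
p: pure positive
q: mixed (not pure)
r: mixed (not pure)
Pure literal count = 1

1


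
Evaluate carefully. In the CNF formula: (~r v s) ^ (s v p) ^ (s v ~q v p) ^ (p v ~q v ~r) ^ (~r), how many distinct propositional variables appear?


Identify each variable that appears in the formula.
Variables found: p, q, r, s
Count = 4

4


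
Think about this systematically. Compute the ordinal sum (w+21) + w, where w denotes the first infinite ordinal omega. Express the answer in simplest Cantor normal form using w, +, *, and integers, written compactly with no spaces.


Compute (w+21) + w.
Ordinal + is associative but NOT commutative; for finite n>0, n + w = w but w + n stays w+n.
(w+21) + w = w + (21+w) = w + w = w*2 (the finite tail 21 is absorbed by the right w).
Result = w*2

w*2


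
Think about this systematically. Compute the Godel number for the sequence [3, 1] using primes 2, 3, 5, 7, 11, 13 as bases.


Encode each element as an exponent of the corresponding prime:
  2^3 = 8
  3^1 = 3
Product = 8 * 3 = 24

24


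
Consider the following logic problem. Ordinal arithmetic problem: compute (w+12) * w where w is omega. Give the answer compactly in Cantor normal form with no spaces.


Compute (w+12) * w.
Ordinal * is associative and left-distributive over +, but NOT commutative; for finite n>1, n*w = w but w*n stays w*n.
(w+12) * w = sup{(w+12)*k : k<w} = sup{w*k+12} = w^2 (the +12 tail is absorbed in the limit).
Result = w^2

w^2


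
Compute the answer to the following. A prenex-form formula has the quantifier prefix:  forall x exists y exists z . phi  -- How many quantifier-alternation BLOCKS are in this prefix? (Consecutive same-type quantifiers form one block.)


Quantifier-type sequence: A E E  (A=forall, E=exists)
Group into maximal same-type runs:
  Ax1 | Ex2
Number of blocks = 2

2


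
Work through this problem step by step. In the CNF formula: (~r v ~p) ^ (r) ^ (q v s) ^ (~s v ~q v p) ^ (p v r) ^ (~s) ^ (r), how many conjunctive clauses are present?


A CNF formula is a conjunction of clauses.
Clauses are separated by ^.
Counting the conjuncts: 7 clauses.

7


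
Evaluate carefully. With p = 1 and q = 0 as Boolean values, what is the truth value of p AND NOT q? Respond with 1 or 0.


p = 1, q = 0
Operation: p AND NOT q
Evaluate: 1 AND NOT 0 = 1

1


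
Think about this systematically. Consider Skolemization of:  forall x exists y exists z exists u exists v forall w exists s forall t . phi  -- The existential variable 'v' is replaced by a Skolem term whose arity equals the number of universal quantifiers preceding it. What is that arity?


Quantifier prefix: forall x exists y exists z exists u exists v forall w exists s forall t
'v' is existentially quantified at position 5.
Universal variables preceding it: x
Skolem function arity = 1

1


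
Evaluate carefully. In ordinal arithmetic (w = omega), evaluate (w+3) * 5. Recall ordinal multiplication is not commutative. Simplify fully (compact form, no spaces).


Compute (w+3) * 5.
Ordinal * is associative and left-distributive over +, but NOT commutative; for finite n>1, n*w = w but w*n stays w*n.
(w+3) * 5 = (w+3) repeated 5 times. Each intermediate +3 is absorbed by the following w; only the last survives: w*5+3.
Result = w*5+3

w*5+3


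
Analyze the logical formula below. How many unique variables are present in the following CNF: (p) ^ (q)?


Identify each variable that appears in the formula.
Variables found: p, q
Count = 2

2


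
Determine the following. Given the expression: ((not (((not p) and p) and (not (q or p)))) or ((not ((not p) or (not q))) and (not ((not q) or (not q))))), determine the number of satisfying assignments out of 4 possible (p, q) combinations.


Check all 4 assignments:
p=0, q=0: 1
p=0, q=1: 1
p=1, q=0: 1
p=1, q=1: 1
Count of True = 4

4


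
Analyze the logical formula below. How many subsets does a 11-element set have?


The power set of a set with n elements has 2^n elements.
|P(S)| = 2^11 = 2048

2048


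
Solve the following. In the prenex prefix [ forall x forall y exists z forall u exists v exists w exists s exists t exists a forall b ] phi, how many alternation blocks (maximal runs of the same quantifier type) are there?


Quantifier-type sequence: A A E A E E E E E A  (A=forall, E=exists)
Group into maximal same-type runs:
  Ax2 | Ex1 | Ax1 | Ex5 | Ax1
Number of blocks = 5

5


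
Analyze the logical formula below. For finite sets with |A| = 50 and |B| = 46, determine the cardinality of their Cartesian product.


The Cartesian product A x B contains all ordered pairs (a, b).
|A x B| = |A| * |B| = 50 * 46 = 2300

2300


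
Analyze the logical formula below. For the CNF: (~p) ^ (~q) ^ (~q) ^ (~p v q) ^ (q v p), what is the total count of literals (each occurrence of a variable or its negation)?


Counting literals in each clause:
Clause 1: 1 literal(s)
Clause 2: 1 literal(s)
Clause 3: 1 literal(s)
Clause 4: 2 literal(s)
Clause 5: 2 literal(s)
Total = 7

7


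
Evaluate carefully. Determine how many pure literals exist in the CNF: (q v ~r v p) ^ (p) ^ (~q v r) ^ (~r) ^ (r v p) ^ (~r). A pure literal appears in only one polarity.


Check each variable for pure literal status:
p: pure positive
q: mixed (not pure)
r: mixed (not pure)
Pure literal count = 1

1


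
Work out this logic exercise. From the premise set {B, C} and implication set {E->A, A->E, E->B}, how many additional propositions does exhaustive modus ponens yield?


Initial facts: {B, C}
Apply modus ponens to closure:
  (no implication fires)
Final known: {B, C}
New propositions: {(none)}
Count = 0

0


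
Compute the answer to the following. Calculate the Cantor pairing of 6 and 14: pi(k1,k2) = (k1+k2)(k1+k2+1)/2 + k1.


k1 + k2 = 20
(k1+k2)(k1+k2+1)/2 = 20 * 21 / 2 = 210
pi = 210 + 6 = 216

216


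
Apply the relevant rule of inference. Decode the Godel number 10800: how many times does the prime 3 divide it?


Factorize 10800 by dividing by 3 repeatedly.
Division steps: 3 divides 10800 exactly 3 time(s).
Exponent of 3 = 3

3


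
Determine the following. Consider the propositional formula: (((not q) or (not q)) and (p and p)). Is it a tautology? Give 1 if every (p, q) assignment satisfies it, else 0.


Check all 4 assignments:
p=0, q=0: 0
p=0, q=1: 0
p=1, q=0: 1
p=1, q=1: 0
Satisfying count = 1/4.
Tautology iff count = 4: no.

0


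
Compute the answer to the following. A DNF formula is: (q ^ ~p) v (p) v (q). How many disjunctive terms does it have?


A DNF formula is a disjunction of terms (conjunctions).
Terms are separated by v.
Counting the disjuncts: 3 terms.

3


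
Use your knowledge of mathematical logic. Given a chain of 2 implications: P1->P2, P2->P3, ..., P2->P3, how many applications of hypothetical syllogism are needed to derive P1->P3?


With 2 implications in a chain connecting 3 propositions:
P1->P2, P2->P3, ..., P2->P3
Steps needed = (number of implications) - 1 = 2 - 1 = 1

1


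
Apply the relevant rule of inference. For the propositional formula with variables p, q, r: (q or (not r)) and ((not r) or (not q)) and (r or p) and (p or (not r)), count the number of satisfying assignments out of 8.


Evaluate all 8 assignments for p, q, r:
p=0, q=0, r=0: 0
p=0, q=0, r=1: 0
p=0, q=1, r=0: 0
p=0, q=1, r=1: 0
p=1, q=0, r=0: 1
p=1, q=0, r=1: 0
p=1, q=1, r=0: 1
p=1, q=1, r=1: 0
Satisfying count = 2

2


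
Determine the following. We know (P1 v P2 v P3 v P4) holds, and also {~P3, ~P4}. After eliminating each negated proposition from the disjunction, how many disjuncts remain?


Original disjuncts (4): P1, P2, P3, P4
Negated (eliminate): ~P3, ~P4
Remaining disjuncts: P1, P2
Count = 4 - 2 = 2

2


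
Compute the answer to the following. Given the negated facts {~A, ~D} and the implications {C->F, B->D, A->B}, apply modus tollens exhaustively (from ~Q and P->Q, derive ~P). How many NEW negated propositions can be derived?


Initial negated facts: {~A, ~D}
Apply modus tollens to closure:
  ~D and B->D  =>  ~B
Final negated: {~A, ~B, ~D}
New negations: {~B}
Count = 1

1


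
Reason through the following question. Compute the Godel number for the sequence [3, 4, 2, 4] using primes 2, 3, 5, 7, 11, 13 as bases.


Encode each element as an exponent of the corresponding prime:
  2^3 = 8
  3^4 = 81
  5^2 = 25
  7^4 = 2401
Product = 8 * 81 * 25 * 2401 = 38896200

38896200


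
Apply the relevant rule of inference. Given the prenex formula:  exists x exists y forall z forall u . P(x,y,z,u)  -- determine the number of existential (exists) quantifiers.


Quantifier prefix: exists x exists y forall z forall u
Mark each quantifier type:
  E E U U
Universal count = 2, Existential count = 2
Asked for existential (exists) quantifiers: 2

2


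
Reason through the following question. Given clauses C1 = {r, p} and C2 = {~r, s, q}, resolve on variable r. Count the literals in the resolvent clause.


Remove r from C1 and ~r from C2.
C1 remainder: {p}
C2 remainder: {s, q}
Union (resolvent): {p, q, s}
Resolvent has 3 literal(s).

3


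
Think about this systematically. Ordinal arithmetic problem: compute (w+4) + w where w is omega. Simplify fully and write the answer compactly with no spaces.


Compute (w+4) + w.
Ordinal + is associative but NOT commutative; for finite n>0, n + w = w but w + n stays w+n.
(w+4) + w = w + (4+w) = w + w = w*2 (the finite tail 4 is absorbed by the right w).
Result = w*2

w*2


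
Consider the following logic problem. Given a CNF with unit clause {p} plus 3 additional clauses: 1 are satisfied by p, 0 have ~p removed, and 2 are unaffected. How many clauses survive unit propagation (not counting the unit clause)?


Satisfied (removed): 1
Shortened (remain): 0
Unchanged (remain): 2
Remaining = 0 + 2 = 2

2


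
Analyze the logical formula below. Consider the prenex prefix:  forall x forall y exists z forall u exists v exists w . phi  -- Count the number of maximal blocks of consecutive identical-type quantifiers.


Quantifier-type sequence: A A E A E E  (A=forall, E=exists)
Group into maximal same-type runs:
  Ax2 | Ex1 | Ax1 | Ex2
Number of blocks = 4

4


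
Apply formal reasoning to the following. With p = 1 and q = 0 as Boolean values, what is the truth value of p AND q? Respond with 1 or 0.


p = 1, q = 0
Operation: p AND q
Evaluate: 1 AND 0 = 0

0


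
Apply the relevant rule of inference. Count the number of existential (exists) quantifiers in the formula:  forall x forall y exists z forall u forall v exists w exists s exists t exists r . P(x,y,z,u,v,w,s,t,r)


Quantifier prefix: forall x forall y exists z forall u forall v exists w exists s exists t exists r
Mark each quantifier type:
  U U E U U E E E E
Universal count = 4, Existential count = 5
Asked for existential (exists) quantifiers: 5

5


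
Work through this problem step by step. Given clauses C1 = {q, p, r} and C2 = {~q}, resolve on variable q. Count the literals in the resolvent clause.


Remove q from C1 and ~q from C2.
C1 remainder: {p, r}
C2 remainder: {}
Union (resolvent): {p, r}
Resolvent has 2 literal(s).

2


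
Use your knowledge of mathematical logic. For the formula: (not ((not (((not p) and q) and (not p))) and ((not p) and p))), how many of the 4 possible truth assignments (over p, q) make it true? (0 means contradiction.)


Check all 4 assignments:
p=0, q=0: 1
p=0, q=1: 1
p=1, q=0: 1
p=1, q=1: 1
Count of True = 4

4


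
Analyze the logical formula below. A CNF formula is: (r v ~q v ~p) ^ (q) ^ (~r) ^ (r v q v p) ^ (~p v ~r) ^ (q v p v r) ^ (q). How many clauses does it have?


A CNF formula is a conjunction of clauses.
Clauses are separated by ^.
Counting the conjuncts: 7 clauses.

7


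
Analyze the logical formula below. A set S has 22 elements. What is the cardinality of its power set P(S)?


The power set of a set with n elements has 2^n elements.
|P(S)| = 2^22 = 4194304

4194304


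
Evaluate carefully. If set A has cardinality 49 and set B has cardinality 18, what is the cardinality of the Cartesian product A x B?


The Cartesian product A x B contains all ordered pairs (a, b).
|A x B| = |A| * |B| = 49 * 18 = 882

882


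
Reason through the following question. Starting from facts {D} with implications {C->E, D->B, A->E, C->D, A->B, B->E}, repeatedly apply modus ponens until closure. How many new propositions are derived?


Initial facts: {D}
Apply modus ponens to closure:
  D and D->B  =>  B
  B and B->E  =>  E
Final known: {B, D, E}
New propositions: {B, E}
Count = 2

2


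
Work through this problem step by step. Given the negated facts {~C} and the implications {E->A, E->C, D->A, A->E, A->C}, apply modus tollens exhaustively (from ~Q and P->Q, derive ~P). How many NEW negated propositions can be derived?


Initial negated facts: {~C}
Apply modus tollens to closure:
  ~C and E->C  =>  ~E
  ~E and A->E  =>  ~A
  ~A and D->A  =>  ~D
Final negated: {~A, ~C, ~D, ~E}
New negations: {~A, ~D, ~E}
Count = 3

3


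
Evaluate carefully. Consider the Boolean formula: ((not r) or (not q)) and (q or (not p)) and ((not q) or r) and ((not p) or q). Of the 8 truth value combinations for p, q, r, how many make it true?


Evaluate all 8 assignments for p, q, r:
p=0, q=0, r=0: 1
p=0, q=0, r=1: 1
p=0, q=1, r=0: 0
p=0, q=1, r=1: 0
p=1, q=0, r=0: 0
p=1, q=0, r=1: 0
p=1, q=1, r=0: 0
p=1, q=1, r=1: 0
Satisfying count = 2

2


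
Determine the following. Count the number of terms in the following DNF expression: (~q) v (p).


A DNF formula is a disjunction of terms (conjunctions).
Terms are separated by v.
Counting the disjuncts: 2 terms.

2


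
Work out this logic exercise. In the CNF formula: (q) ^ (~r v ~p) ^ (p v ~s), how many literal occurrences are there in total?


Counting literals in each clause:
Clause 1: 1 literal(s)
Clause 2: 2 literal(s)
Clause 3: 2 literal(s)
Total = 5

5


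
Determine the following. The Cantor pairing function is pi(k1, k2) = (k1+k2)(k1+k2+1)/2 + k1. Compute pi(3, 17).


k1 + k2 = 20
(k1+k2)(k1+k2+1)/2 = 20 * 21 / 2 = 210
pi = 210 + 3 = 213

213


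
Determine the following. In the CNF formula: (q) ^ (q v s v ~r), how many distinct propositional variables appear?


Identify each variable that appears in the formula.
Variables found: q, r, s
Count = 3

3


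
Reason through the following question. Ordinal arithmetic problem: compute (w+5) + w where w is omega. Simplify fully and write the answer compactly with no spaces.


Compute (w+5) + w.
Ordinal + is associative but NOT commutative; for finite n>0, n + w = w but w + n stays w+n.
(w+5) + w = w + (5+w) = w + w = w*2 (the finite tail 5 is absorbed by the right w).
Result = w*2

w*2


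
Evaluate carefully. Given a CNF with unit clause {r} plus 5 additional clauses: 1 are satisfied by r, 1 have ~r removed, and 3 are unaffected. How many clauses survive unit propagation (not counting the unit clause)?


Satisfied (removed): 1
Shortened (remain): 1
Unchanged (remain): 3
Remaining = 1 + 3 = 4

4


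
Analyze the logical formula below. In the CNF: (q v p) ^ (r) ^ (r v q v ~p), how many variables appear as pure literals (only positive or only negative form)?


Check each variable for pure literal status:
p: mixed (not pure)
q: pure positive
r: pure positive
Pure literal count = 2

2


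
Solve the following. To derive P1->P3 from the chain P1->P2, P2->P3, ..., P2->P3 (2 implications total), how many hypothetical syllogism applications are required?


With 2 implications in a chain connecting 3 propositions:
P1->P2, P2->P3, ..., P2->P3
Steps needed = (number of implications) - 1 = 2 - 1 = 1

1


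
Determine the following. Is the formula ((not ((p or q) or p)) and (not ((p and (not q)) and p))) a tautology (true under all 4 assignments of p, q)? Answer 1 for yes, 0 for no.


Check all 4 assignments:
p=0, q=0: 1
p=0, q=1: 0
p=1, q=0: 0
p=1, q=1: 0
Satisfying count = 1/4.
Tautology iff count = 4: no.

0


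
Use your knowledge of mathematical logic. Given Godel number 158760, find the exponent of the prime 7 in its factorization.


Factorize 158760 by dividing by 7 repeatedly.
Division steps: 7 divides 158760 exactly 2 time(s).
Exponent of 7 = 2

2


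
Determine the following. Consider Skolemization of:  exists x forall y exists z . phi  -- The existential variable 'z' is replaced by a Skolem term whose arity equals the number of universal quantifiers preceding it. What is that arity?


Quantifier prefix: exists x forall y exists z
'z' is existentially quantified at position 3.
Universal variables preceding it: y
Skolem function arity = 1

1


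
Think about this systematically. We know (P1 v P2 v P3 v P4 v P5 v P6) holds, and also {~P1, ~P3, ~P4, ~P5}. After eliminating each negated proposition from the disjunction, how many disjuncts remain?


Original disjuncts (6): P1, P2, P3, P4, P5, P6
Negated (eliminate): ~P1, ~P3, ~P4, ~P5
Remaining disjuncts: P2, P6
Count = 6 - 4 = 2

2


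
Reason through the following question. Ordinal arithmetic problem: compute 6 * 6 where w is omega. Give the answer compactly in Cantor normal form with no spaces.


Compute 6 * 6.
Ordinal * is associative and left-distributive over +, but NOT commutative; for finite n>1, n*w = w but w*n stays w*n.
Both finite; ordinal * agrees with natural *: 6 * 6 = 36.
Result = 36

36


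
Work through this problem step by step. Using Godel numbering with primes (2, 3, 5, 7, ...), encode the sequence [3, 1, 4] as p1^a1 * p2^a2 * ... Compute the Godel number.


Encode each element as an exponent of the corresponding prime:
  2^3 = 8
  3^1 = 3
  5^4 = 625
Product = 8 * 3 * 625 = 15000

15000


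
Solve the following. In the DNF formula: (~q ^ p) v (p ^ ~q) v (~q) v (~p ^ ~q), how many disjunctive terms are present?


A DNF formula is a disjunction of terms (conjunctions).
Terms are separated by v.
Counting the disjuncts: 4 terms.

4


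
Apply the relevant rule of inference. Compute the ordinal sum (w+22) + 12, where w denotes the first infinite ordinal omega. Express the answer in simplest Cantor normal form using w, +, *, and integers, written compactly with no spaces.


Compute (w+22) + 12.
Ordinal + is associative but NOT commutative; for finite n>0, n + w = w but w + n stays w+n.
By associativity: (w+22) + 12 = w + (22+12) = w+34.
Result = w+34

w+34


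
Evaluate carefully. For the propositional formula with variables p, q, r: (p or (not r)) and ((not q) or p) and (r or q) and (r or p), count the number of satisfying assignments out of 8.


Evaluate all 8 assignments for p, q, r:
p=0, q=0, r=0: 0
p=0, q=0, r=1: 0
p=0, q=1, r=0: 0
p=0, q=1, r=1: 0
p=1, q=0, r=0: 0
p=1, q=0, r=1: 1
p=1, q=1, r=0: 1
p=1, q=1, r=1: 1
Satisfying count = 3

3


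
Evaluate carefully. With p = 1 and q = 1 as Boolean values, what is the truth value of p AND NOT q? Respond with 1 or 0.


p = 1, q = 1
Operation: p AND NOT q
Evaluate: 1 AND NOT 1 = 0

0


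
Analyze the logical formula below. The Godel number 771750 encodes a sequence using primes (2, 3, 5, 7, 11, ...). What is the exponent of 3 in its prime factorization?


Factorize 771750 by dividing by 3 repeatedly.
Division steps: 3 divides 771750 exactly 2 time(s).
Exponent of 3 = 2

2


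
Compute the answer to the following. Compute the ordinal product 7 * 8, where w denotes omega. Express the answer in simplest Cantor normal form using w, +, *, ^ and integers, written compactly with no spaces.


Compute 7 * 8.
Ordinal * is associative and left-distributive over +, but NOT commutative; for finite n>1, n*w = w but w*n stays w*n.
Both finite; ordinal * agrees with natural *: 7 * 8 = 56.
Result = 56

56


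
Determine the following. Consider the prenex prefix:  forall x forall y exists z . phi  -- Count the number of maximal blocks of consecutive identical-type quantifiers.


Quantifier-type sequence: A A E  (A=forall, E=exists)
Group into maximal same-type runs:
  Ax2 | Ex1
Number of blocks = 2

2


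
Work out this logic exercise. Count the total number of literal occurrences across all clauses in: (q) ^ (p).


Counting literals in each clause:
Clause 1: 1 literal(s)
Clause 2: 1 literal(s)
Total = 2

2


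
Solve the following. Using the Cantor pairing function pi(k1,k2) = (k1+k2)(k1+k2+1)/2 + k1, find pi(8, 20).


k1 + k2 = 28
(k1+k2)(k1+k2+1)/2 = 28 * 29 / 2 = 406
pi = 406 + 8 = 414

414


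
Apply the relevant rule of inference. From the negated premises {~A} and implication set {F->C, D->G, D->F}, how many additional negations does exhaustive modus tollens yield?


Initial negated facts: {~A}
Apply modus tollens to closure:
  (no implication fires)
Final negated: {~A}
New negations: {(none)}
Count = 0

0


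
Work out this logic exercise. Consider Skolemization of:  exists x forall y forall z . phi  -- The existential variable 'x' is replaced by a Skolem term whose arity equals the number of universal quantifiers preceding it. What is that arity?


Quantifier prefix: exists x forall y forall z
'x' is existentially quantified at position 1.
No universal quantifiers precede it.
Skolem function arity = 0 (a Skolem constant)

0


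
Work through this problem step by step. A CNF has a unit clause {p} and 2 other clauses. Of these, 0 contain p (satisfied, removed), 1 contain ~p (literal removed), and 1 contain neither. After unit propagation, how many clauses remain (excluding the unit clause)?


Satisfied (removed): 0
Shortened (remain): 1
Unchanged (remain): 1
Remaining = 1 + 1 = 2

2


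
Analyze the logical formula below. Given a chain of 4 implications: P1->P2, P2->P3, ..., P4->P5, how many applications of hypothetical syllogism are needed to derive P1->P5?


With 4 implications in a chain connecting 5 propositions:
P1->P2, P2->P3, ..., P4->P5
Steps needed = (number of implications) - 1 = 4 - 1 = 3

3


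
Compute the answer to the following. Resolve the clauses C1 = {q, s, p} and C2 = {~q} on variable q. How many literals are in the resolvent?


Remove q from C1 and ~q from C2.
C1 remainder: {s, p}
C2 remainder: {}
Union (resolvent): {p, s}
Resolvent has 2 literal(s).

2


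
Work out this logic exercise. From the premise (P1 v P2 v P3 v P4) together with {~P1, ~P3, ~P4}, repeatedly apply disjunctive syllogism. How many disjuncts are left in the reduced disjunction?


Original disjuncts (4): P1, P2, P3, P4
Negated (eliminate): ~P1, ~P3, ~P4
Remaining disjuncts: P2
Count = 4 - 3 = 1

1


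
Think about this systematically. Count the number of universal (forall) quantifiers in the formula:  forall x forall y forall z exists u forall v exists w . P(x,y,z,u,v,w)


Quantifier prefix: forall x forall y forall z exists u forall v exists w
Mark each quantifier type:
  U U U E U E
Universal count = 4, Existential count = 2
Asked for universal (forall) quantifiers: 4

4


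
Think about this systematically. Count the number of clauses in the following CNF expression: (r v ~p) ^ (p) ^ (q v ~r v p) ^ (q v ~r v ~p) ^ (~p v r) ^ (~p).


A CNF formula is a conjunction of clauses.
Clauses are separated by ^.
Counting the conjuncts: 6 clauses.

6


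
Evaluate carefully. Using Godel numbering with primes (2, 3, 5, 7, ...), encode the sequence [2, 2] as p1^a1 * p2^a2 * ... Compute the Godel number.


Encode each element as an exponent of the corresponding prime:
  2^2 = 4
  3^2 = 9
Product = 4 * 9 = 36

36


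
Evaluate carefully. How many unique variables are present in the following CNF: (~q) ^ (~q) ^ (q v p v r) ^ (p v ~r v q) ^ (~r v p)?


Identify each variable that appears in the formula.
Variables found: p, q, r
Count = 3

3


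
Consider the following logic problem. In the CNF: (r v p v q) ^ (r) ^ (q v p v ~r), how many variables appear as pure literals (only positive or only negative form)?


Check each variable for pure literal status:
p: pure positive
q: pure positive
r: mixed (not pure)
Pure literal count = 2

2


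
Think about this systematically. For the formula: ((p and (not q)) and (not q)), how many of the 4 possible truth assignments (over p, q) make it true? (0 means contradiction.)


Check all 4 assignments:
p=0, q=0: 0
p=0, q=1: 0
p=1, q=0: 1
p=1, q=1: 0
Count of True = 1

1


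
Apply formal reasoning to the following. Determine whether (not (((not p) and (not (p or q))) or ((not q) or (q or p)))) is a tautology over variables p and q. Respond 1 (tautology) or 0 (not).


Check all 4 assignments:
p=0, q=0: 0
p=0, q=1: 0
p=1, q=0: 0
p=1, q=1: 0
Satisfying count = 0/4.
Tautology iff count = 4: no.

0


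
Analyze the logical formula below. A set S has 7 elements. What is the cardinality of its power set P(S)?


The power set of a set with n elements has 2^n elements.
|P(S)| = 2^7 = 128

128


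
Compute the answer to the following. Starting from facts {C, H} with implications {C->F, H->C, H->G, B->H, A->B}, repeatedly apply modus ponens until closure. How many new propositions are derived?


Initial facts: {C, H}
Apply modus ponens to closure:
  C and C->F  =>  F
  H and H->G  =>  G
Final known: {C, F, G, H}
New propositions: {F, G}
Count = 2

2


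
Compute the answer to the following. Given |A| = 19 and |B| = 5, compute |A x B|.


The Cartesian product A x B contains all ordered pairs (a, b).
|A x B| = |A| * |B| = 19 * 5 = 95

95


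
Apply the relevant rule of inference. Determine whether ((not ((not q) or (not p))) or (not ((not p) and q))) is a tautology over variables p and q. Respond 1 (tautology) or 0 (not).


Check all 4 assignments:
p=0, q=0: 1
p=0, q=1: 0
p=1, q=0: 1
p=1, q=1: 1
Satisfying count = 3/4.
Tautology iff count = 4: no.

0


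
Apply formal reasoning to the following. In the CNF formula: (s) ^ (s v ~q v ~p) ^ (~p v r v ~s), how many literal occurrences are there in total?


Counting literals in each clause:
Clause 1: 1 literal(s)
Clause 2: 3 literal(s)
Clause 3: 3 literal(s)
Total = 7

7


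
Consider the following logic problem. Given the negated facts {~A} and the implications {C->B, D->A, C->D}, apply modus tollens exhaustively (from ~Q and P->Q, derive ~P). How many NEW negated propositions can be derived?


Initial negated facts: {~A}
Apply modus tollens to closure:
  ~A and D->A  =>  ~D
  ~D and C->D  =>  ~C
Final negated: {~A, ~C, ~D}
New negations: {~C, ~D}
Count = 2

2


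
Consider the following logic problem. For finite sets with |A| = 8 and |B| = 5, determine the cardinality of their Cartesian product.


The Cartesian product A x B contains all ordered pairs (a, b).
|A x B| = |A| * |B| = 8 * 5 = 40

40


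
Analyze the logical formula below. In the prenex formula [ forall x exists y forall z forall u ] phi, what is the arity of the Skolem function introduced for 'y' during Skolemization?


Quantifier prefix: forall x exists y forall z forall u
'y' is existentially quantified at position 2.
Universal variables preceding it: x
Skolem function arity = 1

1


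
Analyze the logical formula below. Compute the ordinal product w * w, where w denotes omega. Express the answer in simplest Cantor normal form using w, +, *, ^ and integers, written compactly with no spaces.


Compute w * w.
Ordinal * is associative and left-distributive over +, but NOT commutative; for finite n>1, n*w = w but w*n stays w*n.
w * w = w^2 by definition.
Result = w^2

w^2


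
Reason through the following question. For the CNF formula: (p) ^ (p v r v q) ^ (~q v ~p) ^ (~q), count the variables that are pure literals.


Check each variable for pure literal status:
p: mixed (not pure)
q: mixed (not pure)
r: pure positive
Pure literal count = 1

1


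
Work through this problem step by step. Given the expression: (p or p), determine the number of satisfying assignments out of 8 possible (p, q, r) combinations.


Check all 8 assignments:
p=0, q=0, r=0: 0
p=0, q=0, r=1: 0
p=0, q=1, r=0: 0
p=0, q=1, r=1: 0
p=1, q=0, r=0: 1
p=1, q=0, r=1: 1
p=1, q=1, r=0: 1
p=1, q=1, r=1: 1
Count of True = 4

4


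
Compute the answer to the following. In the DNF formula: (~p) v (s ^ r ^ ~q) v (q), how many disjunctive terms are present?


A DNF formula is a disjunction of terms (conjunctions).
Terms are separated by v.
Counting the disjuncts: 3 terms.

3


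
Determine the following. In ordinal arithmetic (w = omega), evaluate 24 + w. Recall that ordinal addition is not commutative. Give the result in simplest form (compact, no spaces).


Compute 24 + w.
Ordinal + is associative but NOT commutative; for finite n>0, n + w = w but w + n stays w+n.
Any finite left addend is absorbed by w on the right: 24 + w = w.
Result = w

w


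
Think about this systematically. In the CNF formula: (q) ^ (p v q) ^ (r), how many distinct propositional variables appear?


Identify each variable that appears in the formula.
Variables found: p, q, r
Count = 3

3


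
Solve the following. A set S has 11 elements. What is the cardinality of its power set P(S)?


The power set of a set with n elements has 2^n elements.
|P(S)| = 2^11 = 2048

2048


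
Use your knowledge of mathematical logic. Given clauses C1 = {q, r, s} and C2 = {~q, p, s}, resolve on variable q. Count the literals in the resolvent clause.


Remove q from C1 and ~q from C2.
C1 remainder: {r, s}
C2 remainder: {p, s}
Union (resolvent): {p, r, s}
Resolvent has 3 literal(s).

3


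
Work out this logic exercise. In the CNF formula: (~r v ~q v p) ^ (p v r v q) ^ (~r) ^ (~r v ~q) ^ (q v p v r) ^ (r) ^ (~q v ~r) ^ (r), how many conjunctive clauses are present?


A CNF formula is a conjunction of clauses.
Clauses are separated by ^.
Counting the conjuncts: 8 clauses.

8


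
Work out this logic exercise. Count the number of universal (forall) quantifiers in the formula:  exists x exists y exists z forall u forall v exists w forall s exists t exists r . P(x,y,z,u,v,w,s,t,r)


Quantifier prefix: exists x exists y exists z forall u forall v exists w forall s exists t exists r
Mark each quantifier type:
  E E E U U E U E E
Universal count = 3, Existential count = 6
Asked for universal (forall) quantifiers: 3

3


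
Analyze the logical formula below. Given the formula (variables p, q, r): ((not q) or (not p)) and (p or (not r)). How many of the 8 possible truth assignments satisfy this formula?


Evaluate all 8 assignments for p, q, r:
p=0, q=0, r=0: 1
p=0, q=0, r=1: 0
p=0, q=1, r=0: 1
p=0, q=1, r=1: 0
p=1, q=0, r=0: 1
p=1, q=0, r=1: 1
p=1, q=1, r=0: 0
p=1, q=1, r=1: 0
Satisfying count = 4

4


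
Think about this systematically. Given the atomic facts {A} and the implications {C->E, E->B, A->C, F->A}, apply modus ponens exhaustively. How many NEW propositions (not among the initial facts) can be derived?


Initial facts: {A}
Apply modus ponens to closure:
  A and A->C  =>  C
  C and C->E  =>  E
  E and E->B  =>  B
Final known: {A, B, C, E}
New propositions: {B, C, E}
Count = 3

3


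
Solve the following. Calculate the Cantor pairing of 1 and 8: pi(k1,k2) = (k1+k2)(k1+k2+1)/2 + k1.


k1 + k2 = 9
(k1+k2)(k1+k2+1)/2 = 9 * 10 / 2 = 45
pi = 45 + 1 = 46

46


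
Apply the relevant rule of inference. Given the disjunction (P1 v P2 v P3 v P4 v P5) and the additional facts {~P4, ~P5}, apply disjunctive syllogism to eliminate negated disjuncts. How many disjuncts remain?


Original disjuncts (5): P1, P2, P3, P4, P5
Negated (eliminate): ~P4, ~P5
Remaining disjuncts: P1, P2, P3
Count = 5 - 2 = 3

3


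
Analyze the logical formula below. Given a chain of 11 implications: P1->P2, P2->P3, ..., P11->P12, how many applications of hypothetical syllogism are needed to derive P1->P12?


With 11 implications in a chain connecting 12 propositions:
P1->P2, P2->P3, ..., P11->P12
Steps needed = (number of implications) - 1 = 11 - 1 = 10

10


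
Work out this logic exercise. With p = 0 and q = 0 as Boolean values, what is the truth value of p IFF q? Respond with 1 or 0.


p = 0, q = 0
Operation: p IFF q
Evaluate: 0 IFF 0 = 1

1


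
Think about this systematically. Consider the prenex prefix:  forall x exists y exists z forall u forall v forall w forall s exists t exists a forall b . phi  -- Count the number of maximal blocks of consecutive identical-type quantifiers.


Quantifier-type sequence: A E E A A A A E E A  (A=forall, E=exists)
Group into maximal same-type runs:
  Ax1 | Ex2 | Ax4 | Ex2 | Ax1
Number of blocks = 5

5


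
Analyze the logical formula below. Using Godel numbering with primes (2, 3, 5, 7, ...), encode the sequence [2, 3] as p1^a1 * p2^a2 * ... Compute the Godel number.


Encode each element as an exponent of the corresponding prime:
  2^2 = 4
  3^3 = 27
Product = 4 * 27 = 108

108


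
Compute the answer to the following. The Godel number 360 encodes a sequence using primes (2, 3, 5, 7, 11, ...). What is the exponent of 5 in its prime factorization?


Factorize 360 by dividing by 5 repeatedly.
Division steps: 5 divides 360 exactly 1 time(s).
Exponent of 5 = 1

1


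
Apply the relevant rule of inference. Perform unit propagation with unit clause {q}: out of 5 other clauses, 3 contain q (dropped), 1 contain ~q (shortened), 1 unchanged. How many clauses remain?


Satisfied (removed): 3
Shortened (remain): 1
Unchanged (remain): 1
Remaining = 1 + 1 = 2

2


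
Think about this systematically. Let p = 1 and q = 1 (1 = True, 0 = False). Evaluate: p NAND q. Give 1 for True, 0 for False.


p = 1, q = 1
Operation: p NAND q
Evaluate: 1 NAND 1 = 0

0


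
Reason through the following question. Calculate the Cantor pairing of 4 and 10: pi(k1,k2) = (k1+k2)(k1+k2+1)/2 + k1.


k1 + k2 = 14
(k1+k2)(k1+k2+1)/2 = 14 * 15 / 2 = 105
pi = 105 + 4 = 109

109


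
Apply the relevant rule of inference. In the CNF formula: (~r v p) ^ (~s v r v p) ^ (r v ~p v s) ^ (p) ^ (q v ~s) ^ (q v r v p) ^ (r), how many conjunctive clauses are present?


A CNF formula is a conjunction of clauses.
Clauses are separated by ^.
Counting the conjuncts: 7 clauses.

7


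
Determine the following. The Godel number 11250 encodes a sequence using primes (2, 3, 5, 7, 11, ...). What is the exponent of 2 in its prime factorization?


Factorize 11250 by dividing by 2 repeatedly.
Division steps: 2 divides 11250 exactly 1 time(s).
Exponent of 2 = 1

1


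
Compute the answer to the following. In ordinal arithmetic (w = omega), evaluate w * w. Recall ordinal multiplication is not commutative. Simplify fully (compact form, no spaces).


Compute w * w.
Ordinal * is associative and left-distributive over +, but NOT commutative; for finite n>1, n*w = w but w*n stays w*n.
w * w = w^2 by definition.
Result = w^2

w^2


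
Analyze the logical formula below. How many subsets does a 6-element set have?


The power set of a set with n elements has 2^n elements.
|P(S)| = 2^6 = 64

64


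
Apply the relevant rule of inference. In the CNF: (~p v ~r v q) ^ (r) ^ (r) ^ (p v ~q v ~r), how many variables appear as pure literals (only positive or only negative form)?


Check each variable for pure literal status:
p: mixed (not pure)
q: mixed (not pure)
r: mixed (not pure)
Pure literal count = 0

0
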